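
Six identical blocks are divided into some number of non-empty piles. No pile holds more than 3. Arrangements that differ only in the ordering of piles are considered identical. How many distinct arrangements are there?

The partitions of 6 that satisfy the conditions:
3,3
3,2,1
3,1,1,1
2,2,2
2,2,1,1
2,1,1,1,1
1,1,1,1,1,1
That's 7 in total.

7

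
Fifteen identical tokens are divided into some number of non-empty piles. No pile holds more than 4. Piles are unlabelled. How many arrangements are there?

54

A partial list (first 12 by largest part):
4,4,4,3
4,4,4,2,1
4,4,4,1,1,1
4,4,3,3,1
4,4,3,2,2
4,4,3,2,1,1
4,4,3,1,1,1,1
4,4,2,2,2,1
4,4,2,2,1,1,1
4,4,2,1,1,1,1,1
4,4,1,1,1,1,1,1,1
4,3,3,3,2
…and 42 more, for 54 total.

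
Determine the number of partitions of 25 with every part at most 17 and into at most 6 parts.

Direct enumeration gives 570 partitions.

570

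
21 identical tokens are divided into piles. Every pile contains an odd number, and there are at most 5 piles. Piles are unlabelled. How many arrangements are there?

There are too many to list fully; the first 12 (by largest part) are:
21
19,1,1
17,3,1
17,1,1,1,1
15,5,1
15,3,3
15,3,1,1,1
13,7,1
13,5,3
13,5,1,1,1
13,3,3,1,1
11,9,1
…and 19 more, for 31 total.

31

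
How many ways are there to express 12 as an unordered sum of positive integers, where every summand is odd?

They are:
11, 1
9, 3
9, 1, 1, 1
7, 5
7, 3, 1, 1
7, 1, 1, 1, 1, 1
5, 5, 1, 1
5, 3, 3, 1
5, 3, 1, 1, 1, 1
5, 1, 1, 1, 1, 1, 1, 1
3, 3, 3, 3
3, 3, 3, 1, 1, 1
3, 3, 1, 1, 1, 1, 1, 1
3, 1, 1, 1, 1, 1, 1, 1, 1, 1
1, 1, 1, 1, 1, 1, 1, 1, 1, 1, 1, 1

15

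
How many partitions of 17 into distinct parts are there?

A partial list (first 12 by largest part):
17
16,1
15,2
14,3
14,2,1
13,4
13,3,1
12,5
12,4,1
12,3,2
11,6
11,5,1
…and 26 more, for 38 total.

38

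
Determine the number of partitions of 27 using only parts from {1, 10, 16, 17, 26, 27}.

The partitions of 27 that satisfy the conditions:
27
1 + 26
10 + 17
1 + 1 + 1 + 1 + 1 + 1 + 1 + 1 + 1 + 1 + 17
1 + 10 + 16
1 + 1 + 1 + 1 + 1 + 1 + 1 + 1 + 1 + 1 + 1 + 16
1 + 1 + 1 + 1 + 1 + 1 + 1 + 10 + 10
1 + 1 + 1 + 1 + 1 + 1 + 1 + 1 + 1 + 1 + 1 + 1 + 1 + 1 + 1 + 1 + 1 + 10
1 + 1 + 1 + 1 + 1 + 1 + 1 + 1 + 1 + 1 + 1 + 1 + 1 + 1 + 1 + 1 + 1 + 1 + 1 + 1 + 1 + 1 + 1 + 1 + 1 + 1 + 1
That's 9 in total.

9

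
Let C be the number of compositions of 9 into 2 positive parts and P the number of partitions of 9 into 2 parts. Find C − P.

Compositions: C(8,1) = 8.
Partitions of 9 into exactly 2 parts: 4.
Difference: 8 − 4 = 4.

4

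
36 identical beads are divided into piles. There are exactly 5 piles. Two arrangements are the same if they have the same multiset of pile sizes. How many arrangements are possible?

There are 748 such partitions.

748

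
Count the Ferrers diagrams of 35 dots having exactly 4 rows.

321

Direct enumeration gives 321 partitions.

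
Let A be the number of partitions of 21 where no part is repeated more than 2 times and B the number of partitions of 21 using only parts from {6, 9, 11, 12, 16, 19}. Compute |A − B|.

Partitions of 21 where no part is repeated more than 2 times: 243.
Partitions of 21 using only parts from {6, 9, 11, 12, 16, 19}: 2.
|243 − 2| = 241.

241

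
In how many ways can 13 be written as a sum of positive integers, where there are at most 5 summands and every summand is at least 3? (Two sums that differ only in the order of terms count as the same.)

10

Listing the qualifying partitions of 13:
13
3,10
4,9
5,8
6,7
3,3,7
3,4,6
3,5,5
4,4,5
3,3,3,4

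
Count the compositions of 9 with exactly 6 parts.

56

A composition of 9 into 6 positive parts is chosen by placing 5 dividers among the 8 gaps between 9 units: C(8,5) = 56.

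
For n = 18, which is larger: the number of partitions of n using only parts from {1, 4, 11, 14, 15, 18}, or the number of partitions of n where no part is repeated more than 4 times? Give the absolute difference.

251

Partitions of 18 using only parts from {1, 4, 11, 14, 15, 18}: 11.
Partitions of 18 where no part is repeated more than 4 times: 262.
|11 − 262| = 251.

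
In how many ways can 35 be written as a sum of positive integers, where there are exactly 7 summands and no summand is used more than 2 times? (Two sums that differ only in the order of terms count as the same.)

Direct enumeration gives 585 partitions.

585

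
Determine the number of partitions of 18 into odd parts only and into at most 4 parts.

They are:
17,1
15,3
15,1,1,1
13,5
13,3,1,1
11,7
11,5,1,1
11,3,3,1
9,9
9,7,1,1
9,5,3,1
9,3,3,3
7,7,3,1
7,5,5,1
7,5,3,3
5,5,5,3
That's 16 in total.

16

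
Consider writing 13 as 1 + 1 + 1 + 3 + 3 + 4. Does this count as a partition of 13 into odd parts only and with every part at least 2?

The parts sum to 13, and the condition 'every summand is odd' is violated.

No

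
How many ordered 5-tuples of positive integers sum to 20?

3876

By stars and bars with positive parts, the count is C(19,4) = 3876.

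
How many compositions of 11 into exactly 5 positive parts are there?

Place 4 bars in the 10 internal gaps of a row of 11 dots: C(10,4) = 210.

210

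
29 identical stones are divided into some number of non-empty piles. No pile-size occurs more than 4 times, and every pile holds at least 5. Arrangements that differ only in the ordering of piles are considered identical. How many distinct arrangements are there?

58

A partial list (first 12 by largest part):
29
24, 5
23, 6
22, 7
21, 8
20, 9
19, 10
19, 5, 5
18, 11
18, 6, 5
17, 12
17, 7, 5
…and 46 more, for 58 total.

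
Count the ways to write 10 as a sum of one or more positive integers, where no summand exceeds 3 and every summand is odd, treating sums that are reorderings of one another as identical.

4

They are:
1+3+3+3
1+1+1+1+3+3
1+1+1+1+1+1+1+3
1+1+1+1+1+1+1+1+1+1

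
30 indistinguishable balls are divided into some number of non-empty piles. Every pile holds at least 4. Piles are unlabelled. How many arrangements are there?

140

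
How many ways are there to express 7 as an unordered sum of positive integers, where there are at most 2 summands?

The partitions of 7 that satisfy the conditions:
7
6, 1
5, 2
4, 3

4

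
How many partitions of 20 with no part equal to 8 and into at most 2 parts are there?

10

They are:
20
19, 1
18, 2
17, 3
16, 4
15, 5
14, 6
13, 7
11, 9
10, 10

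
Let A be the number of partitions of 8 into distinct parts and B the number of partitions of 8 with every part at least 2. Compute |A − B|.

Partitions of 8 into distinct parts: 6.
Partitions of 8 with every part at least 2: 7.
|6 − 7| = 1.

1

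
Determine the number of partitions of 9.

30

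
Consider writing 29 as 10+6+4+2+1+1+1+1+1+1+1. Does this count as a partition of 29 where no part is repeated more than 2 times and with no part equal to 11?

The parts sum to 29, and the condition 'no summand is used more than 2 times' is violated.

No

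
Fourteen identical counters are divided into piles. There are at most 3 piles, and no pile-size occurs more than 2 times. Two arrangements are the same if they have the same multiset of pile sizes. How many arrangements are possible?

24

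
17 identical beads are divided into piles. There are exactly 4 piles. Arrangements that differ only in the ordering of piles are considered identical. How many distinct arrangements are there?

A partial list (first 12 by largest part):
1, 1, 1, 14
1, 1, 2, 13
1, 1, 3, 12
1, 2, 2, 12
1, 1, 4, 11
1, 2, 3, 11
2, 2, 2, 11
1, 1, 5, 10
1, 2, 4, 10
1, 3, 3, 10
2, 2, 3, 10
1, 1, 6, 9
…and 27 more, for 39 total.

39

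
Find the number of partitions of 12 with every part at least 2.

They are:
12
10 + 2
9 + 3
8 + 4
8 + 2 + 2
7 + 5
7 + 3 + 2
6 + 6
6 + 4 + 2
6 + 3 + 3
6 + 2 + 2 + 2
5 + 5 + 2
5 + 4 + 3
5 + 3 + 2 + 2
4 + 4 + 4
4 + 4 + 2 + 2
4 + 3 + 3 + 2
4 + 2 + 2 + 2 + 2
3 + 3 + 3 + 3
3 + 3 + 2 + 2 + 2
2 + 2 + 2 + 2 + 2 + 2

21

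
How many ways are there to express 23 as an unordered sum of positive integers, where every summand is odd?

104

Enumerating by decreasing first part gives 104 partitions in all.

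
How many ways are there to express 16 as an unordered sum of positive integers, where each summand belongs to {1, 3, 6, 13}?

They are:
13, 3
13, 1, 1, 1
6, 6, 3, 1
6, 6, 1, 1, 1, 1
6, 3, 3, 3, 1
6, 3, 3, 1, 1, 1, 1
6, 3, 1, 1, 1, 1, 1, 1, 1
6, 1, 1, 1, 1, 1, 1, 1, 1, 1, 1
3, 3, 3, 3, 3, 1
3, 3, 3, 3, 1, 1, 1, 1
3, 3, 3, 1, 1, 1, 1, 1, 1, 1
3, 3, 1, 1, 1, 1, 1, 1, 1, 1, 1, 1
3, 1, 1, 1, 1, 1, 1, 1, 1, 1, 1, 1, 1, 1
1, 1, 1, 1, 1, 1, 1, 1, 1, 1, 1, 1, 1, 1, 1, 1

14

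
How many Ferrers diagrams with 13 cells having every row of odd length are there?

Listing the qualifying partitions of 13:
13
1+1+11
1+3+9
1+1+1+1+9
1+5+7
3+3+7
1+1+1+3+7
1+1+1+1+1+1+7
3+5+5
1+1+1+5+5
1+1+3+3+5
1+1+1+1+1+3+5
1+1+1+1+1+1+1+1+5
1+3+3+3+3
1+1+1+1+3+3+3
1+1+1+1+1+1+1+3+3
1+1+1+1+1+1+1+1+1+1+3
1+1+1+1+1+1+1+1+1+1+1+1+1

18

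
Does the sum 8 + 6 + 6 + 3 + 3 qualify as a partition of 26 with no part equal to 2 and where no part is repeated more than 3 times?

Yes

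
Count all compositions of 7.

64

The number of compositions of n is 2^(n−1); here 2^6 = 64.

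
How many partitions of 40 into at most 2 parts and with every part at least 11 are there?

The partitions of 40 that satisfy the conditions:
40
29 + 11
28 + 12
27 + 13
26 + 14
25 + 15
24 + 16
23 + 17
22 + 18
21 + 19
20 + 20
Counting gives 11.

11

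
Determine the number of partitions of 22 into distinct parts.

89

There are 89 such partitions.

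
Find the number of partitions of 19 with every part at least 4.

18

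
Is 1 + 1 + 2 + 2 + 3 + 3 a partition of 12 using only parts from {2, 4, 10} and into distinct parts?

The parts sum to 12, and the condition 'each summand belongs to {2, 4, 10}' is violated.

No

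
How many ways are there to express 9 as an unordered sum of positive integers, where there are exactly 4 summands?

They are:
6,1,1,1
5,2,1,1
4,3,1,1
4,2,2,1
3,3,2,1
3,2,2,2
That's 6 in total.

6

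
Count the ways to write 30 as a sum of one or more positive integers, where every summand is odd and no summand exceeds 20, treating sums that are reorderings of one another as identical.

277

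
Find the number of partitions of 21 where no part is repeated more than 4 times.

Enumerating by decreasing first part gives 505 partitions in all.

505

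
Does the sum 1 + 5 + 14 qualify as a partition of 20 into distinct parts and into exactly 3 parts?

Yes

The parts sum to 20, and the condition 'all summands are distinct' holds; the condition 'there are exactly 3 summands' holds.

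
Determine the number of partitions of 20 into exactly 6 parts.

Counting exhaustively, 90 partitions satisfy the conditions.

90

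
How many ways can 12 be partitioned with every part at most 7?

65

There are too many to list fully; the first 12 (by largest part) are:
7+5
7+4+1
7+3+2
7+3+1+1
7+2+2+1
7+2+1+1+1
7+1+1+1+1+1
6+6
6+5+1
6+4+2
6+4+1+1
6+3+3
…and 53 more, for 65 total.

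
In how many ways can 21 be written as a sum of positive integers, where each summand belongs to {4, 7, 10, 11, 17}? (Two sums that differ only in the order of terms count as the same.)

The partitions of 21 that satisfy the conditions:
4, 17
10, 11
4, 7, 10
7, 7, 7

4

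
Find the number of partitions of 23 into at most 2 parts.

12

The partitions of 23 that satisfy the conditions:
23
1,22
2,21
3,20
4,19
5,18
6,17
7,16
8,15
9,14
10,13
11,12
That's 12 in total.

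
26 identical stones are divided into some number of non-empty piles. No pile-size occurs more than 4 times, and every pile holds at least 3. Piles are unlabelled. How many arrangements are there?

150

Direct enumeration gives 150 partitions.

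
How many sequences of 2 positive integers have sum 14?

By stars and bars with positive parts, the count is C(13,1) = 13.

13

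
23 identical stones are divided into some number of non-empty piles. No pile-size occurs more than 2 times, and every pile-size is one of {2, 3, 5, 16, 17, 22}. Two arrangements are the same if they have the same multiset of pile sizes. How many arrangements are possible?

3

Listing the qualifying partitions of 23:
17 + 3 + 3
16 + 5 + 2
16 + 3 + 2 + 2
That's 3 in total.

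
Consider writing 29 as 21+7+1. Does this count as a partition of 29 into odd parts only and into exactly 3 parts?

The parts sum to 29, and the condition 'every summand is odd' holds; the condition 'there are exactly 3 summands' holds.

Yes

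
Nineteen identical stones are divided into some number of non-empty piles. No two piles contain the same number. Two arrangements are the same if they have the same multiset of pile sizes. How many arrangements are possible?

There are too many to list fully; the first 12 (by largest part) are:
19
18 + 1
17 + 2
16 + 3
16 + 2 + 1
15 + 4
15 + 3 + 1
14 + 5
14 + 4 + 1
14 + 3 + 2
13 + 6
13 + 5 + 1
…and 42 more, for 54 total.

54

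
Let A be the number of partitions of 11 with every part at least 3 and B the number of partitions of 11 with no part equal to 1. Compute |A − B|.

8

Partitions of 11 with every part at least 3: 6.
Partitions of 11 with no part equal to 1: 14.
|6 − 14| = 8.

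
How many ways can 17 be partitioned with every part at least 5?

7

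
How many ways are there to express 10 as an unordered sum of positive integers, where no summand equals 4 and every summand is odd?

10

Enumerating:
9+1
7+3
7+1+1+1
5+5
5+3+1+1
5+1+1+1+1+1
3+3+3+1
3+3+1+1+1+1
3+1+1+1+1+1+1+1
1+1+1+1+1+1+1+1+1+1
Counting gives 10.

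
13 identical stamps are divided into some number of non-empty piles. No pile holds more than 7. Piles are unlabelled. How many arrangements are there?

Direct enumeration gives 82 partitions.

82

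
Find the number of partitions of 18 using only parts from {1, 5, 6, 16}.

Listing the qualifying partitions of 18:
1 + 1 + 16
6 + 6 + 6
1 + 5 + 6 + 6
1 + 1 + 1 + 1 + 1 + 1 + 6 + 6
1 + 1 + 5 + 5 + 6
1 + 1 + 1 + 1 + 1 + 1 + 1 + 5 + 6
1 + 1 + 1 + 1 + 1 + 1 + 1 + 1 + 1 + 1 + 1 + 1 + 6
1 + 1 + 1 + 5 + 5 + 5
1 + 1 + 1 + 1 + 1 + 1 + 1 + 1 + 5 + 5
1 + 1 + 1 + 1 + 1 + 1 + 1 + 1 + 1 + 1 + 1 + 1 + 1 + 5
1 + 1 + 1 + 1 + 1 + 1 + 1 + 1 + 1 + 1 + 1 + 1 + 1 + 1 + 1 + 1 + 1 + 1

11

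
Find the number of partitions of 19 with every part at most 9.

393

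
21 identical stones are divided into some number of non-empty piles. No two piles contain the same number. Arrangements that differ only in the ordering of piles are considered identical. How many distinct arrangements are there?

76

There are 76 such partitions.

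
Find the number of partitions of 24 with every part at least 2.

Direct enumeration gives 320 partitions.

320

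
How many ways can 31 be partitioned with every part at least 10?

8

Enumerating:
31
21, 10
20, 11
19, 12
18, 13
17, 14
16, 15
11, 10, 10
That's 8 in total.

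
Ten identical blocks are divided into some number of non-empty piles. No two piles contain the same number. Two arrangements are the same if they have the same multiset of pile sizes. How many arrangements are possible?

10

They are:
10
9 + 1
8 + 2
7 + 3
7 + 2 + 1
6 + 4
6 + 3 + 1
5 + 4 + 1
5 + 3 + 2
4 + 3 + 2 + 1
Counting gives 10.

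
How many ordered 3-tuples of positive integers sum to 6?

By stars and bars with positive parts, the count is C(5,2) = 10.

10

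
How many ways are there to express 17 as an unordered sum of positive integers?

297

A full systematic count gives 297.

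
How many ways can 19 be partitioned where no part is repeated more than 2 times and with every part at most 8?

Direct enumeration gives 82 partitions.

82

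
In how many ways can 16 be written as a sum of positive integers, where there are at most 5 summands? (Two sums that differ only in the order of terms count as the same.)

101

Counting exhaustively, 101 partitions satisfy the conditions.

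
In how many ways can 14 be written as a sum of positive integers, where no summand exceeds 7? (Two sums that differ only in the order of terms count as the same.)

105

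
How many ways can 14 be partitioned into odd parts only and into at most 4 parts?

10

They are:
1, 13
3, 11
1, 1, 1, 11
5, 9
1, 1, 3, 9
7, 7
1, 1, 5, 7
1, 3, 3, 7
1, 3, 5, 5
3, 3, 3, 5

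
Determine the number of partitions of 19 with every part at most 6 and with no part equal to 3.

Counting exhaustively, 99 partitions satisfy the conditions.

99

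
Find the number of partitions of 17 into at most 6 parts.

Enumerating by decreasing first part gives 163 partitions in all.

163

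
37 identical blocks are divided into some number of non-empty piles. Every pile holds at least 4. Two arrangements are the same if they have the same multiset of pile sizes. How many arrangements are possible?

Direct enumeration gives 427 partitions.

427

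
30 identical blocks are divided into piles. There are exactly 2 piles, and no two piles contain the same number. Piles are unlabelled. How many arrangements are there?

14

Listing the qualifying partitions of 30:
29,1
28,2
27,3
26,4
25,5
24,6
23,7
22,8
21,9
20,10
19,11
18,12
17,13
16,14
Counting gives 14.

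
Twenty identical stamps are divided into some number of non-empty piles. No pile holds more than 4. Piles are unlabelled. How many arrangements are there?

Enumerating by decreasing first part gives 108 partitions in all.

108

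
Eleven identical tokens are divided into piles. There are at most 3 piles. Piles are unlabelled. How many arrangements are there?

16

They are:
11
10 + 1
9 + 2
9 + 1 + 1
8 + 3
8 + 2 + 1
7 + 4
7 + 3 + 1
7 + 2 + 2
6 + 5
6 + 4 + 1
6 + 3 + 2
5 + 5 + 1
5 + 4 + 2
5 + 3 + 3
4 + 4 + 3
Counting gives 16.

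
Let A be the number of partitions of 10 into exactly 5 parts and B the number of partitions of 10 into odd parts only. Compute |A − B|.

Partitions of 10 into exactly 5 parts: 7.
Partitions of 10 into odd parts only: 10.
|7 − 10| = 3.

3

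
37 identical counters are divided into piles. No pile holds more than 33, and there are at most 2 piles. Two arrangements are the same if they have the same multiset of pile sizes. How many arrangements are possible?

Enumerating:
33,4
32,5
31,6
30,7
29,8
28,9
27,10
26,11
25,12
24,13
23,14
22,15
21,16
20,17
19,18
That's 15 in total.

15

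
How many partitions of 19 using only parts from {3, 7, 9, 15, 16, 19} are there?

Listing the qualifying partitions of 19:
19
16 + 3
9 + 7 + 3
7 + 3 + 3 + 3 + 3
Counting gives 4.

4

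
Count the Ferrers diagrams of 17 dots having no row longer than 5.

119

Counting exhaustively, 119 partitions satisfy the conditions.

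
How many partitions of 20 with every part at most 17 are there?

623

Enumerating by decreasing first part gives 623 partitions in all.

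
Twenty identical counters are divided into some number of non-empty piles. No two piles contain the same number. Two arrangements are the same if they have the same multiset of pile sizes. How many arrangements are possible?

64

There are too many to list fully; the first 12 (by largest part) are:
20
19,1
18,2
17,3
17,2,1
16,4
16,3,1
15,5
15,4,1
15,3,2
14,6
14,5,1
…and 52 more, for 64 total.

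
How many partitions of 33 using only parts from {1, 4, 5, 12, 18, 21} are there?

77

Systematic enumeration (by largest part, then next-largest, …) yields 77.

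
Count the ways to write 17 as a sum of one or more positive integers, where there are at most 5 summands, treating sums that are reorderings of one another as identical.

119

A full systematic count gives 119.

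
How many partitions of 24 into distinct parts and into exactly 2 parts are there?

11

Enumerating:
1+23
2+22
3+21
4+20
5+19
6+18
7+17
8+16
9+15
10+14
11+13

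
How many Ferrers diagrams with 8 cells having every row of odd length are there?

6

The partitions of 8 that satisfy the conditions:
7 + 1
5 + 3
5 + 1 + 1 + 1
3 + 3 + 1 + 1
3 + 1 + 1 + 1 + 1 + 1
1 + 1 + 1 + 1 + 1 + 1 + 1 + 1
That's 6 in total.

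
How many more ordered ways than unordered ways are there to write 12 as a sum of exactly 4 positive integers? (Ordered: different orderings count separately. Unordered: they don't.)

Ordered (compositions into 4 parts): C(11,3) = 165.
Unordered (partitions into 4 parts): 15.
Difference: 165 − 15 = 150.

150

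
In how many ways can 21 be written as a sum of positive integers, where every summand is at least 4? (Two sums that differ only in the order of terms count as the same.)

27

A partial list (first 12 by largest part):
21
17, 4
16, 5
15, 6
14, 7
13, 8
13, 4, 4
12, 9
12, 5, 4
11, 10
11, 6, 4
11, 5, 5
…and 15 more, for 27 total.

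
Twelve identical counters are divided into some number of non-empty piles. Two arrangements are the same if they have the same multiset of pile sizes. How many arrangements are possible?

77

Direct enumeration gives 77 partitions.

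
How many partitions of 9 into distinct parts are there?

8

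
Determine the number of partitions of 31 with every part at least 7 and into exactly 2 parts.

Enumerating:
24,7
23,8
22,9
21,10
20,11
19,12
18,13
17,14
16,15
That's 9 in total.

9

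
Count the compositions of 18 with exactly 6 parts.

6188

By stars and bars with positive parts, the count is C(17,5) = 6188.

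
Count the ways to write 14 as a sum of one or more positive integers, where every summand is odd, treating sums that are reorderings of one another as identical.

22

They are:
13 + 1
11 + 3
11 + 1 + 1 + 1
9 + 5
9 + 3 + 1 + 1
9 + 1 + 1 + 1 + 1 + 1
7 + 7
7 + 5 + 1 + 1
7 + 3 + 3 + 1
7 + 3 + 1 + 1 + 1 + 1
7 + 1 + 1 + 1 + 1 + 1 + 1 + 1
5 + 5 + 3 + 1
5 + 5 + 1 + 1 + 1 + 1
5 + 3 + 3 + 3
5 + 3 + 3 + 1 + 1 + 1
5 + 3 + 1 + 1 + 1 + 1 + 1 + 1
5 + 1 + 1 + 1 + 1 + 1 + 1 + 1 + 1 + 1
3 + 3 + 3 + 3 + 1 + 1
3 + 3 + 3 + 1 + 1 + 1 + 1 + 1
3 + 3 + 1 + 1 + 1 + 1 + 1 + 1 + 1 + 1
3 + 1 + 1 + 1 + 1 + 1 + 1 + 1 + 1 + 1 + 1 + 1
1 + 1 + 1 + 1 + 1 + 1 + 1 + 1 + 1 + 1 + 1 + 1 + 1 + 1
That's 22 in total.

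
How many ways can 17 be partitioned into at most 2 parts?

9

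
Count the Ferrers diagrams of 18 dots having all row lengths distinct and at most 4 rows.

There are too many to list fully; the first 12 (by largest part) are:
18
17, 1
16, 2
15, 3
15, 2, 1
14, 4
14, 3, 1
13, 5
13, 4, 1
13, 3, 2
12, 6
12, 5, 1
…and 31 more, for 43 total.

43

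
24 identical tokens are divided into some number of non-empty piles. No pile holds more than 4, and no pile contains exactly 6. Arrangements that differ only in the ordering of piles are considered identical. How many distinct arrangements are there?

169

Enumerating by decreasing first part gives 169 partitions in all.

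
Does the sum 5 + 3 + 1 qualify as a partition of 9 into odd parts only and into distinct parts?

The parts sum to 9, and the condition 'every summand is odd' holds; the condition 'all summands are distinct' holds.

Yes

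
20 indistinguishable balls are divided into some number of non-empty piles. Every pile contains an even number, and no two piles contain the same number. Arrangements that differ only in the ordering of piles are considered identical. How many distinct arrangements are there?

They are:
20
18+2
16+4
14+6
14+4+2
12+8
12+6+2
10+8+2
10+6+4
8+6+4+2
That's 10 in total.

10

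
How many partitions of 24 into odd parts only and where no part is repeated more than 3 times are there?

A partial list (first 12 by largest part):
1, 23
3, 21
1, 1, 1, 21
5, 19
1, 1, 3, 19
7, 17
1, 1, 5, 17
1, 3, 3, 17
9, 15
1, 1, 7, 15
1, 3, 5, 15
3, 3, 3, 15
…and 36 more, for 48 total.

48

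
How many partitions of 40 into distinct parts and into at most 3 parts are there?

134

There are 134 such partitions.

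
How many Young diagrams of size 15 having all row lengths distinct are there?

There are too many to list fully; the first 12 (by largest part) are:
15
14 + 1
13 + 2
12 + 3
12 + 2 + 1
11 + 4
11 + 3 + 1
10 + 5
10 + 4 + 1
10 + 3 + 2
9 + 6
9 + 5 + 1
…and 15 more, for 27 total.

27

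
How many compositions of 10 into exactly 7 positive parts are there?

84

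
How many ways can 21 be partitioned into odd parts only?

76

Enumerating by decreasing first part gives 76 partitions in all.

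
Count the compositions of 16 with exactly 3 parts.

105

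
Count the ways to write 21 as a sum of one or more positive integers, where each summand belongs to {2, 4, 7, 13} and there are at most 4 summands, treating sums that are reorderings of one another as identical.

The partitions of 21 that satisfy the conditions:
13, 4, 4
13, 4, 2, 2
7, 7, 7

3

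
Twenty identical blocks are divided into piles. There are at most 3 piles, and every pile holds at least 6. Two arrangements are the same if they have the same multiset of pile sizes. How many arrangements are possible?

The partitions of 20 that satisfy the conditions:
20
6 + 14
7 + 13
8 + 12
9 + 11
10 + 10
6 + 6 + 8
6 + 7 + 7
Counting gives 8.

8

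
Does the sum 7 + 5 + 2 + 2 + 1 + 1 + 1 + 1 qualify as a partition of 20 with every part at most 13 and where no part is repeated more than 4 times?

Yes

The parts sum to 20, and the condition 'no summand exceeds 13' holds; the condition 'no summand is used more than 4 times' holds.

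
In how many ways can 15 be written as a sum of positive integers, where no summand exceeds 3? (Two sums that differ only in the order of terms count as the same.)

A partial list (first 12 by largest part):
3+3+3+3+3
3+3+3+3+2+1
3+3+3+3+1+1+1
3+3+3+2+2+2
3+3+3+2+2+1+1
3+3+3+2+1+1+1+1
3+3+3+1+1+1+1+1+1
3+3+2+2+2+2+1
3+3+2+2+2+1+1+1
3+3+2+2+1+1+1+1+1
3+3+2+1+1+1+1+1+1+1
3+3+1+1+1+1+1+1+1+1+1
…and 15 more, for 27 total.

27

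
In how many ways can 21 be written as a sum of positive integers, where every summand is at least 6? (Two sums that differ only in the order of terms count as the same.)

Listing the qualifying partitions of 21:
21
15, 6
14, 7
13, 8
12, 9
11, 10
9, 6, 6
8, 7, 6
7, 7, 7
Counting gives 9.

9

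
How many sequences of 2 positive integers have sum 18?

17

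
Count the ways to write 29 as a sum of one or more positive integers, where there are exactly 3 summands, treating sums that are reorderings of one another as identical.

There are too many to list fully; the first 12 (by largest part) are:
27+1+1
26+2+1
25+3+1
25+2+2
24+4+1
24+3+2
23+5+1
23+4+2
23+3+3
22+6+1
22+5+2
22+4+3
…and 58 more, for 70 total.

70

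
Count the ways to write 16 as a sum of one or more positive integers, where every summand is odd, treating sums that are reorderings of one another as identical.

32

There are too many to list fully; the first 12 (by largest part) are:
15+1
13+3
13+1+1+1
11+5
11+3+1+1
11+1+1+1+1+1
9+7
9+5+1+1
9+3+3+1
9+3+1+1+1+1
9+1+1+1+1+1+1+1
7+7+1+1
…and 20 more, for 32 total.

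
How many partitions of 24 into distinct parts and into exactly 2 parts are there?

They are:
23 + 1
22 + 2
21 + 3
20 + 4
19 + 5
18 + 6
17 + 7
16 + 8
15 + 9
14 + 10
13 + 11
That's 11 in total.

11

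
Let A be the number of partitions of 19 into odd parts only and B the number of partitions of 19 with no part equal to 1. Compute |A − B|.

Partitions of 19 into odd parts only: 54.
Partitions of 19 with no part equal to 1: 105.
|54 − 105| = 51.

51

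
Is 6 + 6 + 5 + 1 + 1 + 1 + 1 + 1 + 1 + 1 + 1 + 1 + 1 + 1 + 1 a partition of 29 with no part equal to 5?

No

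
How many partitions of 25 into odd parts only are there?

A full systematic count gives 142.

142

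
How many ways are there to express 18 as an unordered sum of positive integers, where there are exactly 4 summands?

47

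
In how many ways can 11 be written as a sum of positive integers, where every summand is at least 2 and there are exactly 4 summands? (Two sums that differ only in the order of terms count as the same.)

The partitions of 11 that satisfy the conditions:
5, 2, 2, 2
4, 3, 2, 2
3, 3, 3, 2

3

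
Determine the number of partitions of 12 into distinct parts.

15

Enumerating:
12
11, 1
10, 2
9, 3
9, 2, 1
8, 4
8, 3, 1
7, 5
7, 4, 1
7, 3, 2
6, 5, 1
6, 4, 2
6, 3, 2, 1
5, 4, 3
5, 4, 2, 1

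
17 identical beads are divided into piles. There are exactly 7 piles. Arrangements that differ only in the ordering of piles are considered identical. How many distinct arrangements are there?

38

A partial list (first 12 by largest part):
1,1,1,1,1,1,11
1,1,1,1,1,2,10
1,1,1,1,1,3,9
1,1,1,1,2,2,9
1,1,1,1,1,4,8
1,1,1,1,2,3,8
1,1,1,2,2,2,8
1,1,1,1,1,5,7
1,1,1,1,2,4,7
1,1,1,1,3,3,7
1,1,1,2,2,3,7
1,1,2,2,2,2,7
…and 26 more, for 38 total.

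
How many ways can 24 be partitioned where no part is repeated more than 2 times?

431

A full systematic count gives 431.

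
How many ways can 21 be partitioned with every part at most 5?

A full systematic count gives 221.

221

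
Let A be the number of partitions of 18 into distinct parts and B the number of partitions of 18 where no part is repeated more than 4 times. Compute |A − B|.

Partitions of 18 into distinct parts: 46.
Partitions of 18 where no part is repeated more than 4 times: 262.
|46 − 262| = 216.

216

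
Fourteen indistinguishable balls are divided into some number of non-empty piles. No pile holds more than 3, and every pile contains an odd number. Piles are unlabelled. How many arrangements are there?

They are:
3, 3, 3, 3, 1, 1
3, 3, 3, 1, 1, 1, 1, 1
3, 3, 1, 1, 1, 1, 1, 1, 1, 1
3, 1, 1, 1, 1, 1, 1, 1, 1, 1, 1, 1
1, 1, 1, 1, 1, 1, 1, 1, 1, 1, 1, 1, 1, 1
That's 5 in total.

5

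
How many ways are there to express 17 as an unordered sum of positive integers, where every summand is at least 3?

25

Enumerating:
17
3, 14
4, 13
5, 12
6, 11
3, 3, 11
7, 10
3, 4, 10
8, 9
3, 5, 9
4, 4, 9
3, 6, 8
4, 5, 8
3, 3, 3, 8
3, 7, 7
4, 6, 7
5, 5, 7
3, 3, 4, 7
5, 6, 6
3, 3, 5, 6
3, 4, 4, 6
3, 4, 5, 5
4, 4, 4, 5
3, 3, 3, 3, 5
3, 3, 3, 4, 4
Counting gives 25.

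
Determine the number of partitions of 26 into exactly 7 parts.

300

There are 300 such partitions.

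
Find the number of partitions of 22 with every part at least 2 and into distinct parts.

48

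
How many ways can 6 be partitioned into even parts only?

3

Enumerating:
6
2 + 4
2 + 2 + 2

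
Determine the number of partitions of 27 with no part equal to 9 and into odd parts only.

146

A full systematic count gives 146.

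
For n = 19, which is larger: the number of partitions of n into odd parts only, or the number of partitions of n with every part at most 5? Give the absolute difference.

Partitions of 19 into odd parts only: 54.
Partitions of 19 with every part at most 5: 164.
|54 − 164| = 110.

110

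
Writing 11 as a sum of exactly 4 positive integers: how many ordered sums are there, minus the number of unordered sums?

Ordered (compositions into 4 parts): C(10,3) = 120.
Partitions of 11 into exactly 4 parts: 11.
Difference: 120 − 11 = 109.

109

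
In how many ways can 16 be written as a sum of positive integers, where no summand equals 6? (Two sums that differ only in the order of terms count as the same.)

Direct enumeration gives 189 partitions.

189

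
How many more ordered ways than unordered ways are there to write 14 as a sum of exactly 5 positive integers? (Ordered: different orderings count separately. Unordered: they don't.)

692

Compositions: C(13,4) = 715.
Unordered (partitions into 5 parts): 23.
Difference: 715 − 23 = 692.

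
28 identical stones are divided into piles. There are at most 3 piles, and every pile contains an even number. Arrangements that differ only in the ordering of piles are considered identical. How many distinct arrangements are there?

Enumerating:
28
26, 2
24, 4
24, 2, 2
22, 6
22, 4, 2
20, 8
20, 6, 2
20, 4, 4
18, 10
18, 8, 2
18, 6, 4
16, 12
16, 10, 2
16, 8, 4
16, 6, 6
14, 14
14, 12, 2
14, 10, 4
14, 8, 6
12, 12, 4
12, 10, 6
12, 8, 8
10, 10, 8
That's 24 in total.

24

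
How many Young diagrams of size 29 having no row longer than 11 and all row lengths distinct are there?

66

There are too many to list fully; the first 12 (by largest part) are:
11, 10, 8
11, 10, 7, 1
11, 10, 6, 2
11, 10, 5, 3
11, 10, 5, 2, 1
11, 10, 4, 3, 1
11, 9, 8, 1
11, 9, 7, 2
11, 9, 6, 3
11, 9, 6, 2, 1
11, 9, 5, 4
11, 9, 5, 3, 1
…and 54 more, for 66 total.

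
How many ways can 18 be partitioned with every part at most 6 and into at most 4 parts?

9

Listing the qualifying partitions of 18:
6 + 6 + 6
6 + 6 + 5 + 1
6 + 6 + 4 + 2
6 + 6 + 3 + 3
6 + 5 + 5 + 2
6 + 5 + 4 + 3
6 + 4 + 4 + 4
5 + 5 + 5 + 3
5 + 5 + 4 + 4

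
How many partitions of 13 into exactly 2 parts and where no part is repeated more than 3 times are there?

They are:
12+1
11+2
10+3
9+4
8+5
7+6
That's 6 in total.

6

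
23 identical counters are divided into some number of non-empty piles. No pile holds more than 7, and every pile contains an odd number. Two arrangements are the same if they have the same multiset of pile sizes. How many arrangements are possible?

There are too many to list fully; the first 12 (by largest part) are:
7, 7, 7, 1, 1
7, 7, 5, 3, 1
7, 7, 5, 1, 1, 1, 1
7, 7, 3, 3, 3
7, 7, 3, 3, 1, 1, 1
7, 7, 3, 1, 1, 1, 1, 1, 1
7, 7, 1, 1, 1, 1, 1, 1, 1, 1, 1
7, 5, 5, 5, 1
7, 5, 5, 3, 3
7, 5, 5, 3, 1, 1, 1
7, 5, 5, 1, 1, 1, 1, 1, 1
7, 5, 3, 3, 3, 1, 1
…and 34 more, for 46 total.

46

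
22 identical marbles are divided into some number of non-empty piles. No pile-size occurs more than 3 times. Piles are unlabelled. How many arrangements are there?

A full systematic count gives 484.

484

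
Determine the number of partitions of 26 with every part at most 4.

206

Counting exhaustively, 206 partitions satisfy the conditions.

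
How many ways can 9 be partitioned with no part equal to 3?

19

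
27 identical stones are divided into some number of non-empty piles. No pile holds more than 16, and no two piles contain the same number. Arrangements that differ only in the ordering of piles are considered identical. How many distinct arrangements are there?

149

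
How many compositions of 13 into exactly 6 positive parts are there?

792

Equivalently, choose which 5 of the 12 gaps become plus signs: C(12,5) = 792.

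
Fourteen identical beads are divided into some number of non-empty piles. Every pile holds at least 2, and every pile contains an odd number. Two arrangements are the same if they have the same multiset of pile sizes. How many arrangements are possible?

Enumerating:
3, 11
5, 9
7, 7
3, 3, 3, 5
That's 4 in total.

4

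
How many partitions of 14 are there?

There are 135 such partitions.

135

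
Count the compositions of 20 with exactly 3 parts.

171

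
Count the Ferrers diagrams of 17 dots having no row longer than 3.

33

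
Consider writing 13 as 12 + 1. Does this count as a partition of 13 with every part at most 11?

The parts sum to 13, and the condition 'no summand exceeds 11' is violated.

No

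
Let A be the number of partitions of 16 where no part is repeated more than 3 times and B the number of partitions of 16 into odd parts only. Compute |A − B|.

Partitions of 16 where no part is repeated more than 3 times: 132.
Partitions of 16 into odd parts only: 32.
|132 − 32| = 100.

100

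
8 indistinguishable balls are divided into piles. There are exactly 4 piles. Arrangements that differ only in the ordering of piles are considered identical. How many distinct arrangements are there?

Listing the qualifying partitions of 8:
5 + 1 + 1 + 1
4 + 2 + 1 + 1
3 + 3 + 1 + 1
3 + 2 + 2 + 1
2 + 2 + 2 + 2
Counting gives 5.

5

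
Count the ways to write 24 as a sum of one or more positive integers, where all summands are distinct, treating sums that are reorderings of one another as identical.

Enumerating by decreasing first part gives 122 partitions in all.

122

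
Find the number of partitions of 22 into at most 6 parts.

Systematic enumeration (by largest part, then next-largest, …) yields 391.

391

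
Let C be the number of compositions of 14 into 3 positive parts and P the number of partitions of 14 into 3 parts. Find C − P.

62

Compositions: C(13,2) = 78.
Unordered (partitions into 3 parts): 16.
Difference: 78 − 16 = 62.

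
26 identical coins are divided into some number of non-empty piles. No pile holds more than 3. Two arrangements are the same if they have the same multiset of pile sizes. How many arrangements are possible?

A partial list (first 12 by largest part):
3+3+3+3+3+3+3+3+2
3+3+3+3+3+3+3+3+1+1
3+3+3+3+3+3+3+2+2+1
3+3+3+3+3+3+3+2+1+1+1
3+3+3+3+3+3+3+1+1+1+1+1
3+3+3+3+3+3+2+2+2+2
3+3+3+3+3+3+2+2+2+1+1
3+3+3+3+3+3+2+2+1+1+1+1
3+3+3+3+3+3+2+1+1+1+1+1+1
3+3+3+3+3+3+1+1+1+1+1+1+1+1
3+3+3+3+3+2+2+2+2+2+1
3+3+3+3+3+2+2+2+2+1+1+1
…and 58 more, for 70 total.

70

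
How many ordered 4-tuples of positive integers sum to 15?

364

A composition of 15 into 4 positive parts is chosen by placing 3 dividers among the 14 gaps between 15 units: C(14,3) = 364.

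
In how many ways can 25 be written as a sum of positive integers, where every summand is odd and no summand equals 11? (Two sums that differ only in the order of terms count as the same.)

A full systematic count gives 120.

120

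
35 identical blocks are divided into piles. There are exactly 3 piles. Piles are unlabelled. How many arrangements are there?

102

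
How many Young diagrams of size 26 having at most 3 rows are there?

70

A partial list (first 12 by largest part):
26
25, 1
24, 2
24, 1, 1
23, 3
23, 2, 1
22, 4
22, 3, 1
22, 2, 2
21, 5
21, 4, 1
21, 3, 2
…and 58 more, for 70 total.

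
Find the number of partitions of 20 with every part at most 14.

A full systematic count gives 608.

608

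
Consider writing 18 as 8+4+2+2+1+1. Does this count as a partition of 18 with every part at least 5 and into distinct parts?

No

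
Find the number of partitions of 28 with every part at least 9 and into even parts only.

Enumerating:
28
10,18
12,16
14,14

4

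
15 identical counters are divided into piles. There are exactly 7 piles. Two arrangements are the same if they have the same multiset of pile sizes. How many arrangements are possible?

21

Listing the qualifying partitions of 15:
9, 1, 1, 1, 1, 1, 1
8, 2, 1, 1, 1, 1, 1
7, 3, 1, 1, 1, 1, 1
7, 2, 2, 1, 1, 1, 1
6, 4, 1, 1, 1, 1, 1
6, 3, 2, 1, 1, 1, 1
6, 2, 2, 2, 1, 1, 1
5, 5, 1, 1, 1, 1, 1
5, 4, 2, 1, 1, 1, 1
5, 3, 3, 1, 1, 1, 1
5, 3, 2, 2, 1, 1, 1
5, 2, 2, 2, 2, 1, 1
4, 4, 3, 1, 1, 1, 1
4, 4, 2, 2, 1, 1, 1
4, 3, 3, 2, 1, 1, 1
4, 3, 2, 2, 2, 1, 1
4, 2, 2, 2, 2, 2, 1
3, 3, 3, 3, 1, 1, 1
3, 3, 3, 2, 2, 1, 1
3, 3, 2, 2, 2, 2, 1
3, 2, 2, 2, 2, 2, 2
That's 21 in total.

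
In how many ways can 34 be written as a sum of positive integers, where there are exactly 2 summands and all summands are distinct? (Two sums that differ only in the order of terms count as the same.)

The partitions of 34 that satisfy the conditions:
33+1
32+2
31+3
30+4
29+5
28+6
27+7
26+8
25+9
24+10
23+11
22+12
21+13
20+14
19+15
18+16

16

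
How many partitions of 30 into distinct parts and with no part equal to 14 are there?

265

Direct enumeration gives 265 partitions.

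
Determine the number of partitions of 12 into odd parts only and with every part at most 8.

The partitions of 12 that satisfy the conditions:
7+5
7+3+1+1
7+1+1+1+1+1
5+5+1+1
5+3+3+1
5+3+1+1+1+1
5+1+1+1+1+1+1+1
3+3+3+3
3+3+3+1+1+1
3+3+1+1+1+1+1+1
3+1+1+1+1+1+1+1+1+1
1+1+1+1+1+1+1+1+1+1+1+1
That's 12 in total.

12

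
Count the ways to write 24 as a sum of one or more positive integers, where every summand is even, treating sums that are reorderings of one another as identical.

A full systematic count gives 77.

77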